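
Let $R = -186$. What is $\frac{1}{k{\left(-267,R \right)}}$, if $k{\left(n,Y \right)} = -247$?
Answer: $- \frac{1}{247} \approx -0.0040486$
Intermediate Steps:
$\frac{1}{k{\left(-267,R \right)}} = \frac{1}{-247} = - \frac{1}{247}$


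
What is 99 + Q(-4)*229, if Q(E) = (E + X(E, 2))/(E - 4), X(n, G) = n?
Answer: 328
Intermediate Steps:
Q(E) = 2*E/(-4 + E) (Q(E) = (E + E)/(E - 4) = (2*E)/(-4 + E) = 2*E/(-4 + E))
99 + Q(-4)*229 = 99 + (2*(-4)/(-4 - 4))*229 = 99 + (2*(-4)/(-8))*229 = 99 + (2*(-4)*(-1/8))*229 = 99 + 1*229 = 99 + 229 = 328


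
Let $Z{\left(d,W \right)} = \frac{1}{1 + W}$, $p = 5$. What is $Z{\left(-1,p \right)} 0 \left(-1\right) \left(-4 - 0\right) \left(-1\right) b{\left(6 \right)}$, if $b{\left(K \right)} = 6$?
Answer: $0$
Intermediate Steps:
$Z{\left(-1,p \right)} 0 \left(-1\right) \left(-4 - 0\right) \left(-1\right) b{\left(6 \right)} = \frac{0 \left(-1\right)}{1 + 5} \left(-4 - 0\right) \left(-1\right) 6 = \frac{1}{6} \cdot 0 \left(-4 + 0\right) \left(-1\right) 6 = \frac{1}{6} \cdot 0 \left(-4\right) \left(-1\right) 6 = 0 \cdot 4 \cdot 6 = 0 \cdot 24 = 0$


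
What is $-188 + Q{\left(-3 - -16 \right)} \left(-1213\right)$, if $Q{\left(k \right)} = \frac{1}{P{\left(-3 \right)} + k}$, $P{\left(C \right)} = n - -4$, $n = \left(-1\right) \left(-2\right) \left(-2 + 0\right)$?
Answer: $- \frac{3657}{13} \approx -281.31$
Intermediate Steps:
$n = -4$ ($n = 2 \left(-2\right) = -4$)
$P{\left(C \right)} = 0$ ($P{\left(C \right)} = -4 - -4 = -4 + 4 = 0$)
$Q{\left(k \right)} = \frac{1}{k}$ ($Q{\left(k \right)} = \frac{1}{0 + k} = \frac{1}{k}$)
$-188 + Q{\left(-3 - -16 \right)} \left(-1213\right) = -188 + \frac{1}{-3 - -16} \left(-1213\right) = -188 + \frac{1}{-3 + 16} \left(-1213\right) = -188 + \frac{1}{13} \left(-1213\right) = -188 - \frac{1213}{13} = - \frac{3657}{13}$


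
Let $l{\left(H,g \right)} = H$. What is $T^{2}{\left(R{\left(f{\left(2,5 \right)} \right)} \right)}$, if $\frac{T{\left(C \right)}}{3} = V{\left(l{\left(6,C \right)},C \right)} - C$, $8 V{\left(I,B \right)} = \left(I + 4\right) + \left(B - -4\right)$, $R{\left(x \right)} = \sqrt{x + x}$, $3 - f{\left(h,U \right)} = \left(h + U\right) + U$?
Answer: $- \frac{3087}{32} - \frac{1323 i \sqrt{2}}{16} \approx -96.469 - 116.94 i$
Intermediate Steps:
$f{\left(h,U \right)} = 3 - h - 2 U$ ($f{\left(h,U \right)} = 3 - \left(\left(h + U\right) + U\right) = 3 - \left(\left(U + h\right) + U\right) = 3 - \left(h + 2 U\right) = 3 - h - 2 U$)
$R{\left(x \right)} = \sqrt{2} \sqrt{x}$ ($R{\left(x \right)} = \sqrt{2 x} = \sqrt{2} \sqrt{x}$)
$V{\left(I,B \right)} = 1 + \frac{B}{8} + \frac{I}{8}$ ($V{\left(I,B \right)} = \frac{\left(I + 4\right) + \left(B - -4\right)}{8} = \frac{\left(4 + I\right) + \left(B + 4\right)}{8} = \frac{\left(4 + I\right) + \left(4 + B\right)}{8} = \frac{8 + B + I}{8} = 1 + \frac{B}{8} + \frac{I}{8}$)
$T{\left(C \right)} = \frac{21}{4} - \frac{21 C}{8}$ ($T{\left(C \right)} = 3 \left(\left(1 + \frac{C}{8} + \frac{1}{8} \cdot 6\right) - C\right) = 3 \left(\left(1 + \frac{C}{8} + \frac{3}{4}\right) - C\right) = 3 \left(\left(\frac{7}{4} + \frac{C}{8}\right) - C\right) = 3 \left(\frac{7}{4} - \frac{7 C}{8}\right) = \frac{21}{4} - \frac{21 C}{8}$)
$T^{2}{\left(R{\left(f{\left(2,5 \right)} \right)} \right)} = \left(\frac{21}{4} - \frac{21 \sqrt{2} \sqrt{3 - 2 - 10}}{8}\right)^{2} = \left(\frac{21}{4} - \frac{21 \sqrt{2} \sqrt{-9}}{8}\right)^{2} = \left(\frac{21}{4} - \frac{21 \sqrt{2} \cdot 3 i}{8}\right)^{2} = \left(\frac{21}{4} - \frac{21 \cdot 3 i \sqrt{2}}{8}\right)^{2} = \left(\frac{21}{4} - \frac{63 i \sqrt{2}}{8}\right)^{2}$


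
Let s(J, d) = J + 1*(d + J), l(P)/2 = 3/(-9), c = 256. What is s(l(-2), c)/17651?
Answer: 764/52953 ≈ 0.014428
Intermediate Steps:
l(P) = -⅔ (l(P) = 2*(3/(-9)) = 2*(3*(-⅑)) = 2*(-⅓) = -⅔)
s(J, d) = d + 2*J (s(J, d) = J + 1*(J + d) = J + (J + d) = d + 2*J)
s(l(-2), c)/17651 = (256 + 2*(-⅔))/17651 = (256 - 4/3)*(1/17651) = (764/3)*(1/17651) = 764/52953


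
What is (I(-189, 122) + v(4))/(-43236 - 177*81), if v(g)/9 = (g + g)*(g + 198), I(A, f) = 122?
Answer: -14666/57573 ≈ -0.25474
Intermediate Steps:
v(g) = 18*g*(198 + g) (v(g) = 9*((g + g)*(g + 198)) = 9*((2*g)*(198 + g)) = 9*(2*g*(198 + g)) = 18*g*(198 + g))
(I(-189, 122) + v(4))/(-43236 - 177*81) = (122 + 18*4*(198 + 4))/(-43236 - 177*81) = (122 + 18*4*202)/(-43236 - 14337) = (122 + 14544)/(-57573) = 14666*(-1/57573) = -14666/57573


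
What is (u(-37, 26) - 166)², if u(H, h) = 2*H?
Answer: 57600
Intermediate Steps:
(u(-37, 26) - 166)² = (2*(-37) - 166)² = (-74 - 166)² = (-240)² = 57600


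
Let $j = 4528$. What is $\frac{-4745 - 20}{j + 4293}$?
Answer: $- \frac{4765}{8821} \approx -0.54019$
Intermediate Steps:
$\frac{-4745 - 20}{j + 4293} = \frac{-4745 - 20}{4528 + 4293} = - \frac{4765}{8821}$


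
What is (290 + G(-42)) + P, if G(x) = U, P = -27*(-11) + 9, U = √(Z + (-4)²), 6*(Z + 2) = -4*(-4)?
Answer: 596 + 5*√6/3 ≈ 600.08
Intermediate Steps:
Z = ⅔ (Z = -2 + (-4*(-4))/6 = -2 + (⅙)*16 = -2 + 8/3 = ⅔ ≈ 0.66667)
U = 5*√6/3 (U = √(⅔ + (-4)²) = √(⅔ + 16) = √(50/3) = 5*√6/3 ≈ 4.0825)
P = 306 (P = 297 + 9 = 306)
G(x) = 5*√6/3
(290 + G(-42)) + P = (290 + 5*√6/3) + 306 = 596 + 5*√6/3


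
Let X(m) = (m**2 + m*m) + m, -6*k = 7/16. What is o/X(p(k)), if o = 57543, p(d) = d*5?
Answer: -265158144/455 ≈ -5.8277e+5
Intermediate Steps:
k = -7/96 (k = -7/(6*16) = -1/6*7/16 = -7/96 ≈ -0.072917)
p(d) = 5*d
X(m) = m + 2*m**2 (X(m) = (m**2 + m**2) + m = 2*m**2 + m = m + 2*m**2)
o/X(p(k)) = 57543/(((5*(-7/96))*(1 + 2*(5*(-7/96))))) = 57543/((-35*(1 + 2*(-35/96))/96)) = 57543/((-35*(1 - 35/48)/96)) = 57543/((-35/96*13/48)) = 57543/(-455/4608) = 57543*(-4608/455) = -265158144/455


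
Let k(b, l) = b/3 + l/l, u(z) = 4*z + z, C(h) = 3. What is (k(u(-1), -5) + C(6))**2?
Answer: 49/9 ≈ 5.4444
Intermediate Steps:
u(z) = 5*z
k(b, l) = 1 + b/3 (k(b, l) = b*(1/3) + 1 = b/3 + 1 = 1 + b/3)
(k(u(-1), -5) + C(6))**2 = ((1 + (5*(-1))/3) + 3)**2 = ((1 + (1/3)*(-5)) + 3)**2 = ((1 - 5/3) + 3)**2 = (-2/3 + 3)**2 = (7/3)**2 = 49/9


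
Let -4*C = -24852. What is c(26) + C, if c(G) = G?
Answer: 6239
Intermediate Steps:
C = 6213 (C = -¼*(-24852) = 6213)
c(26) + C = 26 + 6213 = 6239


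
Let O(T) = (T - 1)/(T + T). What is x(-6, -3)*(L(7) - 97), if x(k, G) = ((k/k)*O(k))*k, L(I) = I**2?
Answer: 168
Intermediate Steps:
O(T) = (-1 + T)/(2*T) (O(T) = (-1 + T)/((2*T)) = (-1 + T)*(1/(2*T)) = (-1 + T)/(2*T))
x(k, G) = -1/2 + k/2 (x(k, G) = ((k/k)*((-1 + k)/(2*k)))*k = (1*((-1 + k)/(2*k)))*k = ((-1 + k)/(2*k))*k = -1/2 + k/2)
x(-6, -3)*(L(7) - 97) = (-1/2 + (1/2)*(-6))*(7**2 - 97) = (-1/2 - 3)*(49 - 97) = -7/2*(-48) = 168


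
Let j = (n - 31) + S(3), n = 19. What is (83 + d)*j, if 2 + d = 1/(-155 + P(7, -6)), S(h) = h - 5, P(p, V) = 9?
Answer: -82775/73 ≈ -1133.9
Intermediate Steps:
S(h) = -5 + h
d = -293/146 (d = -2 + 1/(-155 + 9) = -2 + 1/(-146) = -2 - 1/146 = -293/146 ≈ -2.0069)
j = -14 (j = (19 - 31) + (-5 + 3) = -12 - 2 = -14)
(83 + d)*j = (83 - 293/146)*(-14) = (11825/146)*(-14) = -82775/73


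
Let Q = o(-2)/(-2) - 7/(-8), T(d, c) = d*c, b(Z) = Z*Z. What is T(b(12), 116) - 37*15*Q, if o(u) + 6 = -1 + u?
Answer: 109767/8 ≈ 13721.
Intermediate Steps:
o(u) = -7 + u (o(u) = -6 + (-1 + u) = -7 + u)
b(Z) = Z²
T(d, c) = c*d
Q = 43/8 (Q = (-7 - 2)/(-2) - 7/(-8) = -9*(-½) - 7*(-⅛) = 9/2 + 7/8 = 43/8 ≈ 5.3750)
T(b(12), 116) - 37*15*Q = 116*12² - 37*15*43/8 = 116*144 - 555*43/8 = 16704 - 1*23865/8 = 16704 - 23865/8 = 109767/8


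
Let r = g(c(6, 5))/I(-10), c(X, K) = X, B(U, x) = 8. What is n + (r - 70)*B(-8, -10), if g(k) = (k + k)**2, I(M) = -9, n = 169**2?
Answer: 27873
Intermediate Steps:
n = 28561
g(k) = 4*k**2 (g(k) = (2*k)**2 = 4*k**2)
r = -16 (r = (4*6**2)/(-9) = (4*36)*(-1/9) = 144*(-1/9) = -16)
n + (r - 70)*B(-8, -10) = 28561 + (-16 - 70)*8 = 28561 - 86*8 = 28561 - 688 = 27873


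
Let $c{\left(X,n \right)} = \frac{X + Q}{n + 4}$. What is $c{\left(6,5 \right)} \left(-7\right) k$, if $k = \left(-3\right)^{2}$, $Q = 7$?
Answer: $-91$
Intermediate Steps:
$c{\left(X,n \right)} = \frac{7 + X}{4 + n}$ ($c{\left(X,n \right)} = \frac{X + 7}{n + 4} = \frac{7 + X}{4 + n}$)
$k = 9$
$c{\left(6,5 \right)} \left(-7\right) k = \frac{7 + 6}{4 + 5} \left(-7\right) 9 = \frac{1}{9} \cdot 13 \left(-7\right) 9 = \frac{13}{9} \left(-7\right) 9 = \left(- \frac{91}{9}\right) 9 = -91$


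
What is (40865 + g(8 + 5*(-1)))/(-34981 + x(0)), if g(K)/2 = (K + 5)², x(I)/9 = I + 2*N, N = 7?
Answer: -40993/34855 ≈ -1.1761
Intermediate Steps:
x(I) = 126 + 9*I (x(I) = 9*(I + 2*7) = 9*(I + 14) = 9*(14 + I) = 126 + 9*I)
g(K) = 2*(5 + K)² (g(K) = 2*(K + 5)² = 2*(5 + K)²)
(40865 + g(8 + 5*(-1)))/(-34981 + x(0)) = (40865 + 2*(5 + (8 + 5*(-1)))²)/(-34981 + (126 + 9*0)) = (40865 + 2*(5 + (8 - 5))²)/(-34981 + (126 + 0)) = (40865 + 2*(5 + 3)²)/(-34981 + 126) = (40865 + 2*8²)/(-34855) = (40865 + 2*64)*(-1/34855) = (40865 + 128)*(-1/34855) = 40993*(-1/34855) = -40993/34855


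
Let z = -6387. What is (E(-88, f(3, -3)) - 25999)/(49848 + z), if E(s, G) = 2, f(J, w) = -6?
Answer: -25997/43461 ≈ -0.59817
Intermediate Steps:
(E(-88, f(3, -3)) - 25999)/(49848 + z) = (2 - 25999)/(49848 - 6387) = -25997/43461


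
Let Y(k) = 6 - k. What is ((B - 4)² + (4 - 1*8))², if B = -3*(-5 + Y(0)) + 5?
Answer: 0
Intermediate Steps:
B = 2 (B = -3*(-5 + (6 - 1*0)) + 5 = -3*(-5 + (6 + 0)) + 5 = -3*(-5 + 6) + 5 = -3*1 + 5 = -3 + 5 = 2)
((B - 4)² + (4 - 1*8))² = ((2 - 4)² + (4 - 1*8))² = ((-2)² + (4 - 8))² = (4 - 4)² = 0² = 0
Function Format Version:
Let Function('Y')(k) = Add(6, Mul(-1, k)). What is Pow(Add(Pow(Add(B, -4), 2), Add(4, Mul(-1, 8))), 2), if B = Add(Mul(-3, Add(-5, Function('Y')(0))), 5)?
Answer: 0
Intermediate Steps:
B = 2 (B = Add(Mul(-3, Add(-5, Add(6, Mul(-1, 0)))), 5) = Add(Mul(-3, Add(-5, Add(6, 0))), 5) = Add(Mul(-3, Add(-5, 6)), 5) = Add(Mul(-3, 1), 5) = Add(-3, 5) = 2)
Pow(Add(Pow(Add(B, -4), 2), Add(4, Mul(-1, 8))), 2) = Pow(Add(Pow(Add(2, -4), 2), Add(4, Mul(-1, 8))), 2) = Pow(Add(Pow(-2, 2), Add(4, -8)), 2) = Pow(Add(4, -4), 2) = Pow(0, 2) = 0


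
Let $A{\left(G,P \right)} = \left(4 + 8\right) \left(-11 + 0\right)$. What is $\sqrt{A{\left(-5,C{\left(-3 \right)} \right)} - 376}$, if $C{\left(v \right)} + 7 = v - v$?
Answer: $2 i \sqrt{127} \approx 22.539 i$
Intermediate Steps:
$C{\left(v \right)} = -7$ ($C{\left(v \right)} = -7 + \left(v - v\right) = -7 + 0 = -7$)
$A{\left(G,P \right)} = -132$ ($A{\left(G,P \right)} = 12 \left(-11\right) = -132$)
$\sqrt{A{\left(-5,C{\left(-3 \right)} \right)} - 376} = \sqrt{-132 - 376} = \sqrt{-508} = 2 i \sqrt{127}$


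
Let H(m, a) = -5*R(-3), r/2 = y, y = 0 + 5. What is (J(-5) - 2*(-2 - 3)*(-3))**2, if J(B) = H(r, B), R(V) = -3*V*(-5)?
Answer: 38025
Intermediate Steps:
y = 5
r = 10 (r = 2*5 = 10)
R(V) = 15*V
H(m, a) = 225 (H(m, a) = -75*(-3) = -5*(-45) = 225)
J(B) = 225
(J(-5) - 2*(-2 - 3)*(-3))**2 = (225 - 2*(-2 - 3)*(-3))**2 = (225 - (-10)*(-3))**2 = (225 - 2*15)**2 = (225 - 30)**2 = 195**2 = 38025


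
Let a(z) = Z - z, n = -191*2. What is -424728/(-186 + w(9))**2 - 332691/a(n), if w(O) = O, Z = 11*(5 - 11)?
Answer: -1173010043/1099996 ≈ -1066.4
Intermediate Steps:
Z = -66 (Z = 11*(-6) = -66)
n = -382
a(z) = -66 - z
-424728/(-186 + w(9))**2 - 332691/a(n) = -424728/(-186 + 9)**2 - 332691/(-66 - 1*(-382)) = -424728/((-177)**2) - 332691/(-66 + 382) = -424728/31329 - 332691/316 = -424728*1/31329 - 332691*1/316 = -47192/3481 - 332691/316 = -1173010043/1099996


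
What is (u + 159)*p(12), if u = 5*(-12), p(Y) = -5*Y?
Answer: -5940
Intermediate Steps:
u = -60
(u + 159)*p(12) = (-60 + 159)*(-5*12) = 99*(-60) = -5940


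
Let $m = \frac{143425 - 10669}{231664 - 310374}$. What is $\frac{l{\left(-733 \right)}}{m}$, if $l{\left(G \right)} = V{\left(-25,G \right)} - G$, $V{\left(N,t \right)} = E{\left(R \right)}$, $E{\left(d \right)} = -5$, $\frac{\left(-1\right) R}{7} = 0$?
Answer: $- \frac{1101940}{2553} \approx -431.63$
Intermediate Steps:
$R = 0$ ($R = \left(-7\right) 0 = 0$)
$V{\left(N,t \right)} = -5$
$m = - \frac{66378}{39355}$ ($m = \frac{132756}{-78710} = 132756 \left(- \frac{1}{78710}\right) = - \frac{66378}{39355} \approx -1.6866$)
$l{\left(G \right)} = -5 - G$
$\frac{l{\left(-733 \right)}}{m} = \frac{-5 - -733}{- \frac{66378}{39355}} = \left(-5 + 733\right) \left(- \frac{39355}{66378}\right) = 728 \left(- \frac{39355}{66378}\right) = - \frac{1101940}{2553}$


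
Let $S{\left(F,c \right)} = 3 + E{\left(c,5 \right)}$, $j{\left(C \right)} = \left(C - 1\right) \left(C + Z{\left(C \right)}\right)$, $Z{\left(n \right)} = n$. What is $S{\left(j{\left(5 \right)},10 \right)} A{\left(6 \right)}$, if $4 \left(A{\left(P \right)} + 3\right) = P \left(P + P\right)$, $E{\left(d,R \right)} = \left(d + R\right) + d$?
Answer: $420$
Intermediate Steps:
$E{\left(d,R \right)} = R + 2 d$ ($E{\left(d,R \right)} = \left(R + d\right) + d = R + 2 d$)
$j{\left(C \right)} = 2 C \left(-1 + C\right)$ ($j{\left(C \right)} = \left(C - 1\right) \left(C + C\right) = \left(-1 + C\right) 2 C = 2 C \left(-1 + C\right)$)
$S{\left(F,c \right)} = 8 + 2 c$ ($S{\left(F,c \right)} = 3 + \left(5 + 2 c\right) = 8 + 2 c$)
$A{\left(P \right)} = -3 + \frac{P^{2}}{2}$ ($A{\left(P \right)} = -3 + \frac{P \left(P + P\right)}{4} = -3 + \frac{P 2 P}{4} = -3 + \frac{2 P^{2}}{4} = -3 + \frac{P^{2}}{2}$)
$S{\left(j{\left(5 \right)},10 \right)} A{\left(6 \right)} = \left(8 + 2 \cdot 10\right) \left(-3 + \frac{6^{2}}{2}\right) = \left(8 + 20\right) \left(-3 + \frac{1}{2} \cdot 36\right) = 28 \left(-3 + 18\right) = 28 \cdot 15 = 420$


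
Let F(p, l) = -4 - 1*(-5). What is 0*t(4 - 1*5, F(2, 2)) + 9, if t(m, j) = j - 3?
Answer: 9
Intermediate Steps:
F(p, l) = 1 (F(p, l) = -4 + 5 = 1)
t(m, j) = -3 + j
0*t(4 - 1*5, F(2, 2)) + 9 = 0*(-3 + 1) + 9 = 0*(-2) + 9 = 0 + 9 = 9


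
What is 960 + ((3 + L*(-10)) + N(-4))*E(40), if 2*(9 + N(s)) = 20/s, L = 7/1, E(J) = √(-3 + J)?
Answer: 960 - 157*√37/2 ≈ 482.50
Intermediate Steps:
L = 7 (L = 7*1 = 7)
N(s) = -9 + 10/s (N(s) = -9 + (20/s)/2 = -9 + 10/s)
960 + ((3 + L*(-10)) + N(-4))*E(40) = 960 + ((3 + 7*(-10)) + (-9 + 10/(-4)))*√(-3 + 40) = 960 + ((3 - 70) + (-9 + 10*(-¼)))*√37 = 960 + (-67 + (-9 - 5/2))*√37 = 960 + (-67 - 23/2)*√37 = 960 - 157*√37/2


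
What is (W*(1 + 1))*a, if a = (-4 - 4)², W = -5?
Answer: -640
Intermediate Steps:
a = 64 (a = (-8)² = 64)
(W*(1 + 1))*a = -5*(1 + 1)*64 = -5*2*64 = -10*64 = -640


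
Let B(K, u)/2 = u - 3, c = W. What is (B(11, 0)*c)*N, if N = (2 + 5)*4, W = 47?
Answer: -7896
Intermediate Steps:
c = 47
N = 28 (N = 7*4 = 28)
B(K, u) = -6 + 2*u (B(K, u) = 2*(u - 3) = 2*(-3 + u) = -6 + 2*u)
(B(11, 0)*c)*N = ((-6 + 2*0)*47)*28 = ((-6 + 0)*47)*28 = -6*47*28 = -282*28 = -7896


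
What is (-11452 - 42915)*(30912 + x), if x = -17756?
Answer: -715252252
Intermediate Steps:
(-11452 - 42915)*(30912 + x) = (-11452 - 42915)*(30912 - 17756) = -54367*13156 = -715252252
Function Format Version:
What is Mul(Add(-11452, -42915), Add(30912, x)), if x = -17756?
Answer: -715252252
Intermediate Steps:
Mul(Add(-11452, -42915), Add(30912, x)) = Mul(Add(-11452, -42915), Add(30912, -17756)) = Mul(-54367, 13156) = -715252252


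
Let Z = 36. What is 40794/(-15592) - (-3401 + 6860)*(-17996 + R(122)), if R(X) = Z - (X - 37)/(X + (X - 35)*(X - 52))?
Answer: 376071565041507/6053594 ≈ 6.2124e+7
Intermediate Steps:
R(X) = 36 - (-37 + X)/(X + (-52 + X)*(-35 + X)) (R(X) = 36 - (X - 37)/(X + (X - 35)*(X - 52)) = 36 - (-37 + X)/(X + (-35 + X)*(-52 + X)) = 36 - (-37 + X)/(X + (-52 + X)*(-35 + X)))
40794/(-15592) - (-3401 + 6860)*(-17996 + R(122)) = 40794/(-15592) - (-3401 + 6860)*(-17996 + (65557 - 3097*122 + 36*122²)/(1820 + 122² - 86*122)) = 40794*(-1/15592) - 3459*(-17996 + (65557 - 377834 + 36*14884)/(1820 + 14884 - 10492)) = -20397/7796 - 3459*(-17996 + (65557 - 377834 + 535824)/6212) = -20397/7796 - 3459*(-17996 + (1/6212)*223547) = -20397/7796 - 3459*(-17996 + 223547/6212) = -20397/7796 - 3459*(-111567605)/6212 = -20397/7796 - 1*(-385912345695/6212) = -20397/7796 + 385912345695/6212 = 376071565041507/6053594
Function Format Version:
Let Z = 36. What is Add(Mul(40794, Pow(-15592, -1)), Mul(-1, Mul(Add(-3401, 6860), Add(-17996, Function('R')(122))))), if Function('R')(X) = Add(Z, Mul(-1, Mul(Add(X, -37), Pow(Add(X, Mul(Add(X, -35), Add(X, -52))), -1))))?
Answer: Rational(376071565041507, 6053594) ≈ 6.2124e+7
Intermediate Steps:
Function('R')(X) = Add(36, Mul(-1, Pow(Add(X, Mul(Add(-52, X), Add(-35, X))), -1), Add(-37, X))) (Function('R')(X) = Add(36, Mul(-1, Mul(Add(X, -37), Pow(Add(X, Mul(Add(X, -35), Add(X, -52))), -1)))) = Add(36, Mul(-1, Mul(Add(-37, X), Pow(Add(X, Mul(Add(-35, X), Add(-52, X))), -1)))) = Add(36, Mul(-1, Mul(Add(-37, X), Pow(Add(X, Mul(Add(-52, X), Add(-35, X))), -1)))) = Add(36, Mul(-1, Mul(Pow(Add(X, Mul(Add(-52, X), Add(-35, X))), -1), Add(-37, X)))) = Add(36, Mul(-1, Pow(Add(X, Mul(Add(-52, X), Add(-35, X))), -1), Add(-37, X))))
Add(Mul(40794, Pow(-15592, -1)), Mul(-1, Mul(Add(-3401, 6860), Add(-17996, Function('R')(122))))) = Add(Mul(40794, Pow(-15592, -1)), Mul(-1, Mul(Add(-3401, 6860), Add(-17996, Mul(Pow(Add(1820, Pow(122, 2), Mul(-86, 122)), -1), Add(65557, Mul(-3097, 122), Mul(36, Pow(122, 2)))))))) = Add(Mul(40794, Rational(-1, 15592)), Mul(-1, Mul(3459, Add(-17996, Mul(Pow(Add(1820, 14884, -10492), -1), Add(65557, -377834, Mul(36, 14884))))))) = Add(Rational(-20397, 7796), Mul(-1, Mul(3459, Add(-17996, Mul(Pow(6212, -1), Add(65557, -377834, 535824)))))) = Add(Rational(-20397, 7796), Mul(-1, Mul(3459, Add(-17996, Mul(Rational(1, 6212), 223547))))) = Add(Rational(-20397, 7796), Mul(-1, Mul(3459, Add(-17996, Rational(223547, 6212))))) = Add(Rational(-20397, 7796), Mul(-1, Mul(3459, Rational(-111567605, 6212)))) = Add(Rational(-20397, 7796), Mul(-1, Rational(-385912345695, 6212))) = Add(Rational(-20397, 7796), Rational(385912345695, 6212)) = Rational(376071565041507, 6053594)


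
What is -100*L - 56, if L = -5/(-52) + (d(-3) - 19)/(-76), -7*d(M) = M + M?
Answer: -154724/1729 ≈ -89.488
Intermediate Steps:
d(M) = -2*M/7 (d(M) = -(M + M)/7 = -2*M/7)
L = 579/1729 (L = -5/(-52) + (-2/7*(-3) - 19)/(-76) = -5*(-1/52) + (6/7 - 19)*(-1/76) = 5/52 - 127/7*(-1/76) = 5/52 + 127/532 = 579/1729 ≈ 0.33488)
-100*L - 56 = -100*579/1729 - 56 = -57900/1729 - 56 = -154724/1729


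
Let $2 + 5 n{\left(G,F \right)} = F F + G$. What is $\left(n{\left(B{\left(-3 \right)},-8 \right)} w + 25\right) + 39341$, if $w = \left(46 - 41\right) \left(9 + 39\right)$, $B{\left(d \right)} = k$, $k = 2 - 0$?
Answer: $42438$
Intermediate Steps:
$k = 2$ ($k = 2 + 0 = 2$)
$B{\left(d \right)} = 2$
$n{\left(G,F \right)} = - \frac{2}{5} + \frac{G}{5} + \frac{F^{2}}{5}$ ($n{\left(G,F \right)} = - \frac{2}{5} + \frac{F F + G}{5} = - \frac{2}{5} + \frac{F^{2} + G}{5} = - \frac{2}{5} + \frac{G + F^{2}}{5} = - \frac{2}{5} + \left(\frac{G}{5} + \frac{F^{2}}{5}\right) = - \frac{2}{5} + \frac{G}{5} + \frac{F^{2}}{5}$)
$w = 240$ ($w = 5 \cdot 48 = 240$)
$\left(n{\left(B{\left(-3 \right)},-8 \right)} w + 25\right) + 39341 = \left(\left(- \frac{2}{5} + \frac{1}{5} \cdot 2 + \frac{\left(-8\right)^{2}}{5}\right) 240 + 25\right) + 39341 = \left(\left(- \frac{2}{5} + \frac{2}{5} + \frac{1}{5} \cdot 64\right) 240 + 25\right) + 39341 = \left(\left(- \frac{2}{5} + \frac{2}{5} + \frac{64}{5}\right) 240 + 25\right) + 39341 = \left(\frac{64}{5} \cdot 240 + 25\right) + 39341 = \left(3072 + 25\right) + 39341 = 3097 + 39341 = 42438$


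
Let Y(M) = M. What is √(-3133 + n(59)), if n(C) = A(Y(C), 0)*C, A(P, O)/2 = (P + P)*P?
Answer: √818383 ≈ 904.65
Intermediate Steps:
A(P, O) = 4*P² (A(P, O) = 2*((P + P)*P) = 2*((2*P)*P) = 2*(2*P²) = 4*P²)
n(C) = 4*C³ (n(C) = (4*C²)*C = 4*C³)
√(-3133 + n(59)) = √(-3133 + 4*59³) = √(-3133 + 4*205379) = √(-3133 + 821516) = √818383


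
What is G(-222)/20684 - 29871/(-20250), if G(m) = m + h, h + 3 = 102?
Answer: 34186723/23269500 ≈ 1.4692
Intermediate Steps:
h = 99 (h = -3 + 102 = 99)
G(m) = 99 + m (G(m) = m + 99 = 99 + m)
G(-222)/20684 - 29871/(-20250) = (99 - 222)/20684 - 29871/(-20250) = -123*1/20684 - 29871*(-1/20250) = -123/20684 + 3319/2250 = 34186723/23269500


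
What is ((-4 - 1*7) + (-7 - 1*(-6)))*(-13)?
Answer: 156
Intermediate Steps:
((-4 - 1*7) + (-7 - 1*(-6)))*(-13) = ((-4 - 7) + (-7 + 6))*(-13) = (-11 - 1)*(-13) = -12*(-13) = 156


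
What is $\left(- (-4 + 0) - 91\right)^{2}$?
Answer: $7569$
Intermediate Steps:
$\left(- (-4 + 0) - 91\right)^{2} = \left(\left(-1\right) \left(-4\right) - 91\right)^{2} = \left(4 - 91\right)^{2} = \left(-87\right)^{2} = 7569$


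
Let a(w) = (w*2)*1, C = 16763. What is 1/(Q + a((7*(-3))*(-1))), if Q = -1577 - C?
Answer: -1/18298 ≈ -5.4651e-5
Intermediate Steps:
Q = -18340 (Q = -1577 - 1*16763 = -1577 - 16763 = -18340)
a(w) = 2*w (a(w) = (2*w)*1 = 2*w)
1/(Q + a((7*(-3))*(-1))) = 1/(-18340 + 2*((7*(-3))*(-1))) = 1/(-18340 + 2*(-21*(-1))) = 1/(-18340 + 2*21) = 1/(-18340 + 42) = 1/(-18298) = -1/18298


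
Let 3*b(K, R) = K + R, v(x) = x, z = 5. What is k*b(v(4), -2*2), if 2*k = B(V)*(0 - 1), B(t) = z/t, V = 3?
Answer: 0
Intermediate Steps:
B(t) = 5/t
k = -⅚ (k = ((5/3)*(0 - 1))/2 = ((5*(⅓))*(-1))/2 = ((5/3)*(-1))/2 = (½)*(-5/3) = -⅚ ≈ -0.83333)
b(K, R) = K/3 + R/3 (b(K, R) = (K + R)/3 = K/3 + R/3)
k*b(v(4), -2*2) = -5*((⅓)*4 + (-2*2)/3)/6 = -5*(4/3 + (⅓)*(-4))/6 = -5*(4/3 - 4/3)/6 = -⅚*0 = 0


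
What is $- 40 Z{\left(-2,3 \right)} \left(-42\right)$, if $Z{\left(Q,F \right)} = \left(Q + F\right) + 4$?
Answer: $8400$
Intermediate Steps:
$Z{\left(Q,F \right)} = 4 + F + Q$ ($Z{\left(Q,F \right)} = \left(F + Q\right) + 4 = 4 + F + Q$)
$- 40 Z{\left(-2,3 \right)} \left(-42\right) = - 40 \left(4 + 3 - 2\right) \left(-42\right) = \left(-40\right) 5 \left(-42\right) = \left(-200\right) \left(-42\right) = 8400$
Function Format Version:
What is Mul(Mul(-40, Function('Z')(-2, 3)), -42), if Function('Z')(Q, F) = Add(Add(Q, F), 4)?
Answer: 8400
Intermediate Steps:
Function('Z')(Q, F) = Add(4, F, Q) (Function('Z')(Q, F) = Add(Add(F, Q), 4) = Add(4, F, Q))
Mul(Mul(-40, Function('Z')(-2, 3)), -42) = Mul(Mul(-40, Add(4, 3, -2)), -42) = Mul(Mul(-40, 5), -42) = Mul(-200, -42) = 8400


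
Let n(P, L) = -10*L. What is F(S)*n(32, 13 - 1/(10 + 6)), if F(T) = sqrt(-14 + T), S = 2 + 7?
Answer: -1035*I*sqrt(5)/8 ≈ -289.29*I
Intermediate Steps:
S = 9
F(S)*n(32, 13 - 1/(10 + 6)) = sqrt(-14 + 9)*(-10*(13 - 1/(10 + 6))) = sqrt(-5)*(-10*(13 - 1/16)) = (I*sqrt(5))*(-10*(13 - 1*1/16)) = (I*sqrt(5))*(-10*(13 - 1/16)) = (I*sqrt(5))*(-10*207/16) = (I*sqrt(5))*(-1035/8) = -1035*I*sqrt(5)/8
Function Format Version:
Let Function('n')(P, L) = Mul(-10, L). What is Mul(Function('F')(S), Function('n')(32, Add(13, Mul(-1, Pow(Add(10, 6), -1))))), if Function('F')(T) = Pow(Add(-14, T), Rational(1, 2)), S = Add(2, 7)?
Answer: Mul(Rational(-1035, 8), I, Pow(5, Rational(1, 2))) ≈ Mul(-289.29, I)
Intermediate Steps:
S = 9
Mul(Function('F')(S), Function('n')(32, Add(13, Mul(-1, Pow(Add(10, 6), -1))))) = Mul(Pow(Add(-14, 9), Rational(1, 2)), Mul(-10, Add(13, Mul(-1, Pow(Add(10, 6), -1))))) = Mul(Pow(-5, Rational(1, 2)), Mul(-10, Add(13, Mul(-1, Pow(16, -1))))) = Mul(Mul(I, Pow(5, Rational(1, 2))), Mul(-10, Add(13, Mul(-1, Rational(1, 16))))) = Mul(Mul(I, Pow(5, Rational(1, 2))), Mul(-10, Add(13, Rational(-1, 16)))) = Mul(Mul(I, Pow(5, Rational(1, 2))), Mul(-10, Rational(207, 16))) = Mul(Mul(I, Pow(5, Rational(1, 2))), Rational(-1035, 8)) = Mul(Rational(-1035, 8), I, Pow(5, Rational(1, 2)))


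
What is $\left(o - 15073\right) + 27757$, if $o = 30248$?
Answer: $42932$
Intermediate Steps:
$\left(o - 15073\right) + 27757 = \left(30248 - 15073\right) + 27757 = 15175 + 27757 = 42932$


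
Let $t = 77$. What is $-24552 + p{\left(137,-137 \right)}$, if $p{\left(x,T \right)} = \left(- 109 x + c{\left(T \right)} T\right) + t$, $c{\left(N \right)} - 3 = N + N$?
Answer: $-2281$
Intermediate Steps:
$c{\left(N \right)} = 3 + 2 N$ ($c{\left(N \right)} = 3 + \left(N + N\right) = 3 + 2 N$)
$p{\left(x,T \right)} = 77 - 109 x + T \left(3 + 2 T\right)$ ($p{\left(x,T \right)} = \left(- 109 x + \left(3 + 2 T\right) T\right) + 77 = \left(- 109 x + T \left(3 + 2 T\right)\right) + 77 = 77 - 109 x + T \left(3 + 2 T\right)$)
$-24552 + p{\left(137,-137 \right)} = -24552 - \left(14856 + 137 \left(3 + 2 \left(-137\right)\right)\right) = -24552 - \left(14856 + 137 \left(3 - 274\right)\right) = -24552 - -22271 = -24552 + \left(77 - 14933 + 37127\right) = -24552 + 22271 = -2281$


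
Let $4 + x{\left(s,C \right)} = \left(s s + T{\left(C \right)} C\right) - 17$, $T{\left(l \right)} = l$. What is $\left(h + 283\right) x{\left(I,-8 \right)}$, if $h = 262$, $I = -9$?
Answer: $67580$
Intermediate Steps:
$x{\left(s,C \right)} = -21 + C^{2} + s^{2}$ ($x{\left(s,C \right)} = -4 - \left(17 - C C - s s\right) = -4 - \left(17 - C^{2} - s^{2}\right) = -4 + \left(-17 + C^{2} + s^{2}\right) = -21 + C^{2} + s^{2}$)
$\left(h + 283\right) x{\left(I,-8 \right)} = \left(262 + 283\right) \left(-21 + \left(-8\right)^{2} + \left(-9\right)^{2}\right) = 545 \left(-21 + 64 + 81\right) = 545 \cdot 124 = 67580$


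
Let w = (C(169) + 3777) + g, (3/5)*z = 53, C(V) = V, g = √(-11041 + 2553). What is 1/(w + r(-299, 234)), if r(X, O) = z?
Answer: 36309/146559001 - 18*I*√2122/146559001 ≈ 0.00024774 - 5.6576e-6*I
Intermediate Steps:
g = 2*I*√2122 (g = √(-8488) = 2*I*√2122 ≈ 92.13*I)
z = 265/3 (z = (5/3)*53 = 265/3 ≈ 88.333)
r(X, O) = 265/3
w = 3946 + 2*I*√2122 (w = (169 + 3777) + 2*I*√2122 = 3946 + 2*I*√2122 ≈ 3946.0 + 92.13*I)
1/(w + r(-299, 234)) = 1/((3946 + 2*I*√2122) + 265/3) = 1/(12103/3 + 2*I*√2122)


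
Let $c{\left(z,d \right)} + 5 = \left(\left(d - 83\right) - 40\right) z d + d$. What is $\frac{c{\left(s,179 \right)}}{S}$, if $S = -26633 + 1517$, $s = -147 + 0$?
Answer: $\frac{245559}{4186} \approx 58.662$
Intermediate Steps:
$s = -147$
$c{\left(z,d \right)} = -5 + d + d z \left(-123 + d\right)$ ($c{\left(z,d \right)} = -5 + \left(\left(\left(d - 83\right) - 40\right) z d + d\right) = -5 + \left(\left(\left(-83 + d\right) - 40\right) z d + d\right) = -5 + \left(\left(-123 + d\right) z d + d\right) = -5 + \left(z \left(-123 + d\right) d + d\right) = -5 + \left(d z \left(-123 + d\right) + d\right) = -5 + \left(d + d z \left(-123 + d\right)\right) = -5 + d + d z \left(-123 + d\right)$)
$S = -25116$
$\frac{c{\left(s,179 \right)}}{S} = \frac{-5 + 179 - 147 \cdot 179^{2} - 22017 \left(-147\right)}{-25116} = \left(-5 + 179 - 4710027 + 3236499\right) \left(- \frac{1}{25116}\right) = \left(-1473354\right) \left(- \frac{1}{25116}\right) = \frac{245559}{4186}$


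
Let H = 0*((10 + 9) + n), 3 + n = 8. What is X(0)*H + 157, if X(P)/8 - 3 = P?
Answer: 157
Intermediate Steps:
n = 5 (n = -3 + 8 = 5)
X(P) = 24 + 8*P
H = 0 (H = 0*((10 + 9) + 5) = 0*(19 + 5) = 0*24 = 0)
X(0)*H + 157 = (24 + 8*0)*0 + 157 = (24 + 0)*0 + 157 = 24*0 + 157 = 0 + 157 = 157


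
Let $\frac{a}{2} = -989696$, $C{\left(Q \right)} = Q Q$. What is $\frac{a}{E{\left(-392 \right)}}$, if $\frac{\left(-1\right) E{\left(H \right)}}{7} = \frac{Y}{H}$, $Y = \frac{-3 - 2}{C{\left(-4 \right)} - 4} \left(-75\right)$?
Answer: $- \frac{443383808}{125} \approx -3.5471 \cdot 10^{6}$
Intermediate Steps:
$C{\left(Q \right)} = Q^{2}$
$a = -1979392$ ($a = 2 \left(-989696\right) = -1979392$)
$Y = \frac{125}{4}$ ($Y = \frac{-3 - 2}{\left(-4\right)^{2} - 4} \left(-75\right) = - \frac{5}{16 - 4} \left(-75\right) = - \frac{5}{12} \left(-75\right) = \left(-5\right) \frac{1}{12} \left(-75\right) = \left(- \frac{5}{12}\right) \left(-75\right) = \frac{125}{4} \approx 31.25$)
$E{\left(H \right)} = - \frac{875}{4 H}$ ($E{\left(H \right)} = - 7 \frac{125}{4 H} = - \frac{875}{4 H}$)
$\frac{a}{E{\left(-392 \right)}} = - \frac{1979392}{\left(- \frac{875}{4}\right) \frac{1}{-392}} = - \frac{1979392}{\left(- \frac{875}{4}\right) \left(- \frac{1}{392}\right)} = - \frac{1979392}{\frac{125}{224}} = \left(-1979392\right) \frac{224}{125} = - \frac{443383808}{125}$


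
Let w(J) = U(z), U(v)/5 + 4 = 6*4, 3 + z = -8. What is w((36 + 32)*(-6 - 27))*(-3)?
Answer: -300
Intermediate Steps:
z = -11 (z = -3 - 8 = -11)
U(v) = 100 (U(v) = -20 + 5*(6*4) = -20 + 5*24 = -20 + 120 = 100)
w(J) = 100
w((36 + 32)*(-6 - 27))*(-3) = 100*(-3) = -300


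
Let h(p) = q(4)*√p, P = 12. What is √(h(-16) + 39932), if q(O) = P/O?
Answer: 2*√(9983 + 3*I) ≈ 199.83 + 0.030026*I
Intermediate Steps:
q(O) = 12/O
h(p) = 3*√p (h(p) = (12/4)*√p = (12*(¼))*√p = 3*√p)
√(h(-16) + 39932) = √(3*√(-16) + 39932) = √(3*(4*I) + 39932) = √(12*I + 39932) = √(39932 + 12*I)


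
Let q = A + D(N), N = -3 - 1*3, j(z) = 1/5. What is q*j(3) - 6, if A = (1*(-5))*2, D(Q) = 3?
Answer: -37/5 ≈ -7.4000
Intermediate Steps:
j(z) = ⅕
N = -6 (N = -3 - 3 = -6)
A = -10 (A = -5*2 = -10)
q = -7 (q = -10 + 3 = -7)
q*j(3) - 6 = -7*⅕ - 6 = -7/5 - 6 = -37/5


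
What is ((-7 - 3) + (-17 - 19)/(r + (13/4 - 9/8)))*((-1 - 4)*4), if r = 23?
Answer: 15320/67 ≈ 228.66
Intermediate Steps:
((-7 - 3) + (-17 - 19)/(r + (13/4 - 9/8)))*((-1 - 4)*4) = ((-7 - 3) + (-17 - 19)/(23 + (13/4 - 9/8)))*((-1 - 4)*4) = (-10 - 36/(23 + (13*(¼) - 9*⅛)))*(-5*4) = (-10 - 36/(23 + (13/4 - 9/8)))*(-20) = (-10 - 36/(23 + 17/8))*(-20) = (-10 - 36/201/8)*(-20) = (-10 - 36*8/201)*(-20) = (-10 - 96/67)*(-20) = -766/67*(-20) = 15320/67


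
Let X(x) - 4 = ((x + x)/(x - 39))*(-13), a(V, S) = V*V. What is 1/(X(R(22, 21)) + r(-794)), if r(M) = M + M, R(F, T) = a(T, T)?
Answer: -67/108039 ≈ -0.00062015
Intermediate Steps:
a(V, S) = V²
R(F, T) = T²
r(M) = 2*M
X(x) = 4 - 26*x/(-39 + x) (X(x) = 4 + ((x + x)/(x - 39))*(-13) = 4 + ((2*x)/(-39 + x))*(-13) = 4 + (2*x/(-39 + x))*(-13) = 4 - 26*x/(-39 + x))
1/(X(R(22, 21)) + r(-794)) = 1/(2*(-78 - 11*21²)/(-39 + 21²) + 2*(-794)) = 1/(2*(-78 - 11*441)/(-39 + 441) - 1588) = 1/(2*(-78 - 4851)/402 - 1588) = 1/(2*(1/402)*(-4929) - 1588) = 1/(-1643/67 - 1588) = 1/(-108039/67) = -67/108039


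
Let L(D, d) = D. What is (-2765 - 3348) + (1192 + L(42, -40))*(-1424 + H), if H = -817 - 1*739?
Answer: -3683433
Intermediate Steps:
H = -1556 (H = -817 - 739 = -1556)
(-2765 - 3348) + (1192 + L(42, -40))*(-1424 + H) = (-2765 - 3348) + (1192 + 42)*(-1424 - 1556) = -6113 + 1234*(-2980) = -6113 - 3677320 = -3683433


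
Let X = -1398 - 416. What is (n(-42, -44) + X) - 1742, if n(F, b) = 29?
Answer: -3527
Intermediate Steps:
X = -1814
(n(-42, -44) + X) - 1742 = (29 - 1814) - 1742 = -1785 - 1742 = -3527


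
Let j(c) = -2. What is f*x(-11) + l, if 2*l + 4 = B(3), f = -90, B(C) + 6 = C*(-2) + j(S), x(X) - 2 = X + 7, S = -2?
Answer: 171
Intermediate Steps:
x(X) = 9 + X (x(X) = 2 + (X + 7) = 2 + (7 + X) = 9 + X)
B(C) = -8 - 2*C (B(C) = -6 + (C*(-2) - 2) = -6 + (-2*C - 2) = -6 + (-2 - 2*C) = -8 - 2*C)
l = -9 (l = -2 + (-8 - 2*3)/2 = -2 + (-8 - 6)/2 = -2 + (½)*(-14) = -2 - 7 = -9)
f*x(-11) + l = -90*(9 - 11) - 9 = -90*(-2) - 9 = 180 - 9 = 171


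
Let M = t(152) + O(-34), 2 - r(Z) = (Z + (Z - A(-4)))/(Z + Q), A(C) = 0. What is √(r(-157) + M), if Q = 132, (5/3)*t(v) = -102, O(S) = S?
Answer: 2*I*√661/5 ≈ 10.284*I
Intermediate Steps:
t(v) = -306/5 (t(v) = (⅗)*(-102) = -306/5)
r(Z) = 2 - 2*Z/(132 + Z) (r(Z) = 2 - (Z + (Z - 1*0))/(Z + 132) = 2 - (Z + (Z + 0))/(132 + Z) = 2 - (Z + Z)/(132 + Z) = 2 - 2*Z/(132 + Z))
M = -476/5 (M = -306/5 - 34 = -476/5 ≈ -95.200)
√(r(-157) + M) = √(264/(132 - 157) - 476/5) = √(264/(-25) - 476/5) = √(264*(-1/25) - 476/5) = √(-264/25 - 476/5) = √(-2644/25) = 2*I*√661/5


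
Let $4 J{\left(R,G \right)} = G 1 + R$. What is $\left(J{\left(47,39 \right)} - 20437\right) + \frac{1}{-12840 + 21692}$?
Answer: $- \frac{180718005}{8852} \approx -20416.0$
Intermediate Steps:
$J{\left(R,G \right)} = \frac{G}{4} + \frac{R}{4}$ ($J{\left(R,G \right)} = \frac{G 1 + R}{4} = \frac{G + R}{4} = \frac{G}{4} + \frac{R}{4}$)
$\left(J{\left(47,39 \right)} - 20437\right) + \frac{1}{-12840 + 21692} = \left(\left(\frac{1}{4} \cdot 39 + \frac{1}{4} \cdot 47\right) - 20437\right) + \frac{1}{-12840 + 21692} = \left(\left(\frac{39}{4} + \frac{47}{4}\right) - 20437\right) + \frac{1}{8852} = \left(\frac{43}{2} - 20437\right) + \frac{1}{8852} = - \frac{40831}{2} + \frac{1}{8852} = - \frac{180718005}{8852}$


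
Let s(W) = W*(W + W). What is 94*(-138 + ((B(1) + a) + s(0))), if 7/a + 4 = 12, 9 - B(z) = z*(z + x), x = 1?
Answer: -48927/4 ≈ -12232.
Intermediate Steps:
B(z) = 9 - z*(1 + z) (B(z) = 9 - z*(z + 1) = 9 - z*(1 + z))
s(W) = 2*W² (s(W) = W*(2*W) = 2*W²)
a = 7/8 (a = 7/(-4 + 12) = 7/8 ≈ 0.87500)
94*(-138 + ((B(1) + a) + s(0))) = 94*(-138 + (((9 - 1*1 - 1*1²) + 7/8) + 2*0²)) = 94*(-138 + (((9 - 1 - 1*1) + 7/8) + 2*0)) = 94*(-138 + (((9 - 1 - 1) + 7/8) + 0)) = 94*(-138 + ((7 + 7/8) + 0)) = 94*(-138 + (63/8 + 0)) = 94*(-138 + 63/8) = 94*(-1041/8) = -48927/4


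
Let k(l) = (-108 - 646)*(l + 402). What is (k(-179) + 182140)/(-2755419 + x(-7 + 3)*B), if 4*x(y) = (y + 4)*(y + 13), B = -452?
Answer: -4666/918473 ≈ -0.0050802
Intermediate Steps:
x(y) = (4 + y)*(13 + y)/4 (x(y) = ((y + 4)*(y + 13))/4 = ((4 + y)*(13 + y))/4 = (4 + y)*(13 + y)/4)
k(l) = -303108 - 754*l (k(l) = -754*(402 + l) = -303108 - 754*l)
(k(-179) + 182140)/(-2755419 + x(-7 + 3)*B) = ((-303108 - 754*(-179)) + 182140)/(-2755419 + (13 + (-7 + 3)**2/4 + 17*(-7 + 3)/4)*(-452)) = ((-303108 + 134966) + 182140)/(-2755419 + (13 + (1/4)*(-4)**2 + (17/4)*(-4))*(-452)) = (-168142 + 182140)/(-2755419 + (13 + (1/4)*16 - 17)*(-452)) = 13998/(-2755419 + (13 + 4 - 17)*(-452)) = 13998/(-2755419 + 0*(-452)) = 13998/(-2755419 + 0) = 13998/(-2755419) = 13998*(-1/2755419) = -4666/918473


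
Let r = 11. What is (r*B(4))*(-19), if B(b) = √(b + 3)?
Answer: -209*√7 ≈ -552.96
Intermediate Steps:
B(b) = √(3 + b)
(r*B(4))*(-19) = (11*√(3 + 4))*(-19) = (11*√7)*(-19) = -209*√7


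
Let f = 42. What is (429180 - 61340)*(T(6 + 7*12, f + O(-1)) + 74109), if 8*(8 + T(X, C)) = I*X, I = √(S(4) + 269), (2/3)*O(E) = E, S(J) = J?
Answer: 27257311840 + 4138200*√273 ≈ 2.7326e+10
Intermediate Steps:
O(E) = 3*E/2
I = √273 (I = √(4 + 269) = √273 ≈ 16.523)
T(X, C) = -8 + X*√273/8 (T(X, C) = -8 + (√273*X)/8 = -8 + (X*√273)/8 = -8 + X*√273/8)
(429180 - 61340)*(T(6 + 7*12, f + O(-1)) + 74109) = (429180 - 61340)*((-8 + (6 + 7*12)*√273/8) + 74109) = 367840*((-8 + (6 + 84)*√273/8) + 74109) = 367840*((-8 + (⅛)*90*√273) + 74109) = 367840*((-8 + 45*√273/4) + 74109) = 367840*(74101 + 45*√273/4) = 27257311840 + 4138200*√273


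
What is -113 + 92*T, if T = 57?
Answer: 5131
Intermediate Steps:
-113 + 92*T = -113 + 92*57 = -113 + 5244 = 5131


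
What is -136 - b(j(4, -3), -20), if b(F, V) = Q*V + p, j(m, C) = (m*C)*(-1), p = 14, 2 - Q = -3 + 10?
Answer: -250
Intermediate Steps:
Q = -5 (Q = 2 - (-3 + 10) = 2 - 1*7 = 2 - 7 = -5)
j(m, C) = -C*m (j(m, C) = (C*m)*(-1) = -C*m)
b(F, V) = 14 - 5*V (b(F, V) = -5*V + 14 = 14 - 5*V)
-136 - b(j(4, -3), -20) = -136 - (14 - 5*(-20)) = -136 - (14 + 100) = -136 - 1*114 = -136 - 114 = -250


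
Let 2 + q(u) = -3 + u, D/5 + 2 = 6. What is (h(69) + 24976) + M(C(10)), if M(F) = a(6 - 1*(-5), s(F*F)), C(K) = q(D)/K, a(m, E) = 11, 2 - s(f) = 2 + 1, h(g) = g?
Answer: 25056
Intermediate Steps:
D = 20 (D = -10 + 5*6 = -10 + 30 = 20)
s(f) = -1 (s(f) = 2 - (2 + 1) = 2 - 1*3 = 2 - 3 = -1)
q(u) = -5 + u (q(u) = -2 + (-3 + u) = -5 + u)
C(K) = 15/K (C(K) = (-5 + 20)/K = 15/K)
M(F) = 11
(h(69) + 24976) + M(C(10)) = (69 + 24976) + 11 = 25045 + 11 = 25056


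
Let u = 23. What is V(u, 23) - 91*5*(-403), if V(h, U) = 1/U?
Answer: 4217396/23 ≈ 1.8337e+5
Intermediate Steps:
V(u, 23) - 91*5*(-403) = 1/23 - 91*5*(-403) = 1/23 - 455*(-403) = 1/23 + 183365 = 4217396/23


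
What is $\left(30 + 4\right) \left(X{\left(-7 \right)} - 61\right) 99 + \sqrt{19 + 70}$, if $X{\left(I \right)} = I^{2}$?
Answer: $-40392 + \sqrt{89} \approx -40383.0$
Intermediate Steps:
$\left(30 + 4\right) \left(X{\left(-7 \right)} - 61\right) 99 + \sqrt{19 + 70} = \left(30 + 4\right) \left(\left(-7\right)^{2} - 61\right) 99 + \sqrt{19 + 70} = 34 \left(49 - 61\right) 99 + \sqrt{89} = 34 \left(-12\right) 99 + \sqrt{89} = \left(-408\right) 99 + \sqrt{89} = -40392 + \sqrt{89}$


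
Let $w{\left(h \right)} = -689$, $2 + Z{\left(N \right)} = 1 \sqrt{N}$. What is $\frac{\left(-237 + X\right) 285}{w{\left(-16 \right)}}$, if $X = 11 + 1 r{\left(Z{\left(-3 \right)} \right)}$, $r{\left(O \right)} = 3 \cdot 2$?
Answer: $\frac{62700}{689} \approx 91.001$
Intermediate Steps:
$Z{\left(N \right)} = -2 + \sqrt{N}$ ($Z{\left(N \right)} = -2 + 1 \sqrt{N} = -2 + \sqrt{N}$)
$r{\left(O \right)} = 6$
$X = 17$ ($X = 11 + 1 \cdot 6 = 11 + 6 = 17$)
$\frac{\left(-237 + X\right) 285}{w{\left(-16 \right)}} = \frac{\left(-237 + 17\right) 285}{-689} = \left(-220\right) 285 \left(- \frac{1}{689}\right) = \left(-62700\right) \left(- \frac{1}{689}\right) = \frac{62700}{689}$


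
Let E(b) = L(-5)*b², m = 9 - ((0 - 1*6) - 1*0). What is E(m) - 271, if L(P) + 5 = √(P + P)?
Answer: -1396 + 225*I*√10 ≈ -1396.0 + 711.51*I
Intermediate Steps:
L(P) = -5 + √2*√P (L(P) = -5 + √(P + P) = -5 + √(2*P) = -5 + √2*√P)
m = 15 (m = 9 - ((0 - 6) + 0) = 9 - (-6 + 0) = 9 - 1*(-6) = 9 + 6 = 15)
E(b) = b²*(-5 + I*√10) (E(b) = (-5 + √2*√(-5))*b² = (-5 + √2*(I*√5))*b² = (-5 + I*√10)*b² = b²*(-5 + I*√10))
E(m) - 271 = 15²*(-5 + I*√10) - 271 = 225*(-5 + I*√10) - 271 = (-1125 + 225*I*√10) - 271 = -1396 + 225*I*√10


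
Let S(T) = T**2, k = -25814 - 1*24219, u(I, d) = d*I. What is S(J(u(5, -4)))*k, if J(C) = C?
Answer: -20013200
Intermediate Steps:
u(I, d) = I*d
k = -50033 (k = -25814 - 24219 = -50033)
S(J(u(5, -4)))*k = (5*(-4))**2*(-50033) = (-20)**2*(-50033) = 400*(-50033) = -20013200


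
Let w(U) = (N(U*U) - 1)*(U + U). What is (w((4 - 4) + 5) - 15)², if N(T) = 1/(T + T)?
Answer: 15376/25 ≈ 615.04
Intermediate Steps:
N(T) = 1/(2*T)
w(U) = 2*U*(-1 + 1/(2*U²)) (w(U) = (1/(2*((U*U))) - 1)*(U + U) = (1/(2*(U²)) - 1)*(2*U) = (1/(2*U²) - 1)*(2*U) = (-1 + 1/(2*U²))*(2*U) = 2*U*(-1 + 1/(2*U²)))
(w((4 - 4) + 5) - 15)² = ((1/((4 - 4) + 5) - 2*((4 - 4) + 5)) - 15)² = ((1/(0 + 5) - 2*(0 + 5)) - 15)² = ((1/5 - 2*5) - 15)² = ((⅕ - 10) - 15)² = (-49/5 - 15)² = (-124/5)² = 15376/25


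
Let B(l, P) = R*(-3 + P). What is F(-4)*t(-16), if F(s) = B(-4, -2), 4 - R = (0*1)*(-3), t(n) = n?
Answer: 320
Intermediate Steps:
R = 4 (R = 4 - 0*1*(-3) = 4 - 0*(-3) = 4 - 1*0 = 4 + 0 = 4)
B(l, P) = -12 + 4*P (B(l, P) = 4*(-3 + P) = -12 + 4*P)
F(s) = -20 (F(s) = -12 + 4*(-2) = -12 - 8 = -20)
F(-4)*t(-16) = -20*(-16) = 320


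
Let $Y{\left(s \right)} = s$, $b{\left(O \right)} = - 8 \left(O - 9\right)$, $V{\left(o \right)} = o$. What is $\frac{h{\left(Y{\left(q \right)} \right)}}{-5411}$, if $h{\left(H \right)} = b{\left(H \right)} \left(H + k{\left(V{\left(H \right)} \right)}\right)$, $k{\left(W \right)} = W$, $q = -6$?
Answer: $\frac{1440}{5411} \approx 0.26612$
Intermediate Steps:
$b{\left(O \right)} = 72 - 8 O$ ($b{\left(O \right)} = - 8 \left(-9 + O\right) = 72 - 8 O$)
$h{\left(H \right)} = 2 H \left(72 - 8 H\right)$ ($h{\left(H \right)} = \left(72 - 8 H\right) \left(H + H\right) = \left(72 - 8 H\right) 2 H = 2 H \left(72 - 8 H\right)$)
$\frac{h{\left(Y{\left(q \right)} \right)}}{-5411} = \frac{16 \left(-6\right) \left(9 - -6\right)}{-5411} = 16 \left(-6\right) \left(9 + 6\right) \left(- \frac{1}{5411}\right) = 16 \left(-6\right) 15 \left(- \frac{1}{5411}\right) = \left(-1440\right) \left(- \frac{1}{5411}\right) = \frac{1440}{5411}$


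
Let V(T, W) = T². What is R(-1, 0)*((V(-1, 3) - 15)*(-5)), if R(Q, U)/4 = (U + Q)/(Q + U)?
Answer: 280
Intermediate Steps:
R(Q, U) = 4 (R(Q, U) = 4*((U + Q)/(Q + U)) = 4*((Q + U)/(Q + U)) = 4*1 = 4)
R(-1, 0)*((V(-1, 3) - 15)*(-5)) = 4*(((-1)² - 15)*(-5)) = 4*((1 - 15)*(-5)) = 4*(-14*(-5)) = 4*70 = 280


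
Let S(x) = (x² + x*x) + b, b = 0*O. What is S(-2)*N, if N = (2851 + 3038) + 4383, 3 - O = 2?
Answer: 82176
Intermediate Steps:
O = 1 (O = 3 - 1*2 = 3 - 2 = 1)
b = 0 (b = 0*1 = 0)
S(x) = 2*x² (S(x) = (x² + x*x) + 0 = (x² + x²) + 0 = 2*x² + 0 = 2*x²)
N = 10272 (N = 5889 + 4383 = 10272)
S(-2)*N = (2*(-2)²)*10272 = (2*4)*10272 = 8*10272 = 82176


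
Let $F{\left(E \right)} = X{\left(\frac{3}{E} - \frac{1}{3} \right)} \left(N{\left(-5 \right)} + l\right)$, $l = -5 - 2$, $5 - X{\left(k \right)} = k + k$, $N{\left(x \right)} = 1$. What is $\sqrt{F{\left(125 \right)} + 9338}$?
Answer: $\frac{2 \sqrt{1453795}}{25} \approx 96.459$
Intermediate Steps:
$X{\left(k \right)} = 5 - 2 k$ ($X{\left(k \right)} = 5 - \left(k + k\right) = 5 - 2 k$)
$l = -7$ ($l = -5 - 2 = -7$)
$F{\left(E \right)} = -34 + \frac{36}{E}$ ($F{\left(E \right)} = \left(5 - 2 \left(\frac{3}{E} - \frac{1}{3}\right)\right) \left(1 - 7\right) = \left(5 - 2 \left(\frac{3}{E} - \frac{1}{3}\right)\right) \left(-6\right) = \left(5 - 2 \left(- \frac{1}{3} + \frac{3}{E}\right)\right) \left(-6\right) = \left(5 + \left(\frac{2}{3} - \frac{6}{E}\right)\right) \left(-6\right) = \left(\frac{17}{3} - \frac{6}{E}\right) \left(-6\right) = -34 + \frac{36}{E}$)
$\sqrt{F{\left(125 \right)} + 9338} = \sqrt{\left(-34 + \frac{36}{125}\right) + 9338} = \sqrt{- \frac{4214}{125} + 9338} = \sqrt{\frac{1163036}{125}} = \frac{2 \sqrt{1453795}}{25}$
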